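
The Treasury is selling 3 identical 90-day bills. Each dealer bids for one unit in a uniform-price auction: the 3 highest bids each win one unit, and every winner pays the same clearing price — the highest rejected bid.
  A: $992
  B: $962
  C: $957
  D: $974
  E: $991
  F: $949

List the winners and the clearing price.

A, E, D; each pays $962

Bids ranked high→low: 992 (A), 991 (E), 974 (D), 962 (B), 957 (C), …
Top 3: A, E, D.
Clearing price = highest rejected bid = $962.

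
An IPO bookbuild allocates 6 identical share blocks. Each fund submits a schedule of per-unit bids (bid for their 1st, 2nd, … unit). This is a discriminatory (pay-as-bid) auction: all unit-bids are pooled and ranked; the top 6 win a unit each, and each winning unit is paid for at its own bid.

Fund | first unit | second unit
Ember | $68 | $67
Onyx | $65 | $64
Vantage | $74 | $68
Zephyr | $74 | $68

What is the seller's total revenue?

Total revenue: $419

Pooled unit-bids ranked (top 6): 74 (Vantage-1), 74 (Zephyr-1), 68 (Ember-1), 68 (Vantage-2), 68 (Zephyr-2), 67 (Ember-2)
Next rejected bid: $65 (not a price — pay-as-bid).
Each winning unit pays its own bid.
Revenue = 74 + 74 + 68 + 68 + 68 + 67 = $419.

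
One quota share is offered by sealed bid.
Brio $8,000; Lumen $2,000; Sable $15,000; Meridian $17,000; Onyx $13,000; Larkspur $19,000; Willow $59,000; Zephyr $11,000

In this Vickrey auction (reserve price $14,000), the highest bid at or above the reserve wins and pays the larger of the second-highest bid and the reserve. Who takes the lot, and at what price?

Willow pays $19,000

Bids ranked: 59,000 (Willow) > 19,000 (Larkspur) > 17,000 (Meridian) > 15,000 (Sable) > 13,000 (Onyx) > 11,000 (Zephyr) > …
Highest eligible bid: Willow at $59,000.
max(second-highest $19,000, reserve $14,000) = $19,000; the reserve does not bind.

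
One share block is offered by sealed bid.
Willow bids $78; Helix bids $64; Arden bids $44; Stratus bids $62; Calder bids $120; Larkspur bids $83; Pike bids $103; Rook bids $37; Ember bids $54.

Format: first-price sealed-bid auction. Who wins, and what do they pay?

Bids ranked: 120 (Calder) > 103 (Pike) > 83 (Larkspur) > 78 (Willow) > 64 (Helix) > 62 (Stratus) > …
First-price: Calder pays what they bid, $120.

Calder pays $120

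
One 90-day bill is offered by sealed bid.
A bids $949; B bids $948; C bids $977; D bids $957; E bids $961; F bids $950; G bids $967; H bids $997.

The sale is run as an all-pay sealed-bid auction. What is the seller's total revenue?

Total revenue: $7,706

Rule: the highest bidder wins the item, but every bidder pays their own bid.
Bids in order: 997 (H) > 977 (C) > 967 (G) > 961 (E) > 957 (D) > 950 (F) > …
Every bidder forfeits their bid regardless of winning.
Revenue = 949 + 948 + 977 + 957 + 961 + 950 + 967 + 997 = $7,706.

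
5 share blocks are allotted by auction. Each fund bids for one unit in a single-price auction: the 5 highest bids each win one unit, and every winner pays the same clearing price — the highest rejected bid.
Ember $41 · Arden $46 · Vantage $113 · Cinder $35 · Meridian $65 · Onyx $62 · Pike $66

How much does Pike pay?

Ordering the bids: 113 (Vantage), 66 (Pike), 65 (Meridian), 62 (Onyx), 46 (Arden), 41 (Ember), 35 (Cinder)
The 5 highest are Vantage, Pike, Meridian, Onyx, Arden.
First losing bid is Ember's $41, which sets the uniform price.
Pike wins → pays $41.

Pike pays $41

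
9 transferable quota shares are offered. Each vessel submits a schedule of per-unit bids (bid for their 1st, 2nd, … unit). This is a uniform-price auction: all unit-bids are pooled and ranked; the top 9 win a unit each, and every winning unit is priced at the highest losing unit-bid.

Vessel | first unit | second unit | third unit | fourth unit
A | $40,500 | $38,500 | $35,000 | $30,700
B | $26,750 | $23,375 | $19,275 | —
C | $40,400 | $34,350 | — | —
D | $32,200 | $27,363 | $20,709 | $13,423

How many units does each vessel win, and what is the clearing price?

A 4, B 1, C 2, D 2; clearing price $23,375

All unit-bids, highest first — top 9: 40,500 (A-1), 40,400 (C-1), 38,500 (A-2), 35,000 (A-3), 34,350 (C-2), 32,200 (D-1), 30,700 (A-4), 27,363 (D-2), 26,750 (B-1)
The (k+1)-th unit-bid is $23,375.
Allocation: A 4, B 1, C 2, D 2.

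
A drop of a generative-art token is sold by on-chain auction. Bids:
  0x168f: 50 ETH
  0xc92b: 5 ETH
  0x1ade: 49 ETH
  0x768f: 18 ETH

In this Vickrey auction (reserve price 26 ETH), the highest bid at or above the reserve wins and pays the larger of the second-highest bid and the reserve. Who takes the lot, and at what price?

0x168f pays 49 ETH

Rule: the highest bid at or above the reserve wins and pays the larger of the second-highest bid and the reserve.
Bids ranked: 50 (0x168f) > 49 (0x1ade) > 18 (0x768f) > 5 (0xc92b)
Highest eligible bid: 0x168f at 50 ETH.
Second-highest bid 49 ETH exceeds the reserve 26 ETH → payment 49 ETH.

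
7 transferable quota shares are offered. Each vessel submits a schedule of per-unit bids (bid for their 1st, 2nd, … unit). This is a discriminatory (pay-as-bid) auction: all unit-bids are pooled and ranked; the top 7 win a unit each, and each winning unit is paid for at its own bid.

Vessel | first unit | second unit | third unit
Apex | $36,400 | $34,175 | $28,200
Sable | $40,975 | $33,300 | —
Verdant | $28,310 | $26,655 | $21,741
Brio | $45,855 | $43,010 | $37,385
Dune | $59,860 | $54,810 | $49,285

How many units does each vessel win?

Brio 3, Dune 3, Sable 1

Pooled unit-bids ranked (top 7): 59,860 (Dune-1), 54,810 (Dune-2), 49,285 (Dune-3), 45,855 (Brio-1), 43,010 (Brio-2), 40,975 (Sable-1), 37,385 (Brio-3)
Next rejected bid: $36,400 (not a price — pay-as-bid).
Allocation: Brio 3, Dune 3, Sable 1.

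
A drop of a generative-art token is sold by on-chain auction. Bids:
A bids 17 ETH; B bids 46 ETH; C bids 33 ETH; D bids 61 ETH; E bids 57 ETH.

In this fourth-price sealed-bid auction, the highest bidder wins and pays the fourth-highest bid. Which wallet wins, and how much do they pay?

Rule: the highest bidder wins and pays the fourth-highest bid.
Bids in order: 61 (D) > 57 (E) > 46 (B) > 33 (C) > 17 (A)
D is highest; pays the fourth-highest bid, 33 ETH.

D pays 33 ETH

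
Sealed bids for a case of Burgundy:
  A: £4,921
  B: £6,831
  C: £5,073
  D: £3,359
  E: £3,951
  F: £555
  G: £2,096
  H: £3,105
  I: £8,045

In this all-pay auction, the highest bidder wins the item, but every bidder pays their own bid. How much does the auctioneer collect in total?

Total revenue: £37,936

Bids ranked: 8,045 (I) > 6,831 (B) > 5,073 (C) > 4,921 (A) > 3,951 (E) > 3,359 (D) > …
I wins with the top bid; all bids are sunk regardless.
Every bidder forfeits their bid regardless of winning.
Revenue = 4,921 + 6,831 + 5,073 + 3,359 + 3,951 + 555 + 2,096 + 3,105 + 8,045 = £37,936.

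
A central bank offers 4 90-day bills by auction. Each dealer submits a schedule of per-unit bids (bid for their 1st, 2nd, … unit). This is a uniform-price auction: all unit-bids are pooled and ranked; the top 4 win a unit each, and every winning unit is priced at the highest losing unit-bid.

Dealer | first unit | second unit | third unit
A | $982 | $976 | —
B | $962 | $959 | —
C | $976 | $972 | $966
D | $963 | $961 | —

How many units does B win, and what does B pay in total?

B: 0 units, pays $0

Pooled unit-bids ranked (top 4): 982 (A-1), 976 (A-2), 976 (C-1), 972 (C-2)
The (k+1)-th unit-bid is $966.
B wins 0 unit(s) at $966 each.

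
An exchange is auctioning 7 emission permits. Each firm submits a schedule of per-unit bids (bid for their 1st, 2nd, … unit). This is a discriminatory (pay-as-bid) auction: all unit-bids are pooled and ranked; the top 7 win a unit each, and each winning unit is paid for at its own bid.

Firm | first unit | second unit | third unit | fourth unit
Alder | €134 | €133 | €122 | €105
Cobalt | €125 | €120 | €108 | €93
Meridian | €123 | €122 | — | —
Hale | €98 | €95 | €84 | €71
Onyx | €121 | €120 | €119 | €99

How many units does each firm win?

Pooled unit-bids ranked (top 7): 134 (Alder-1), 133 (Alder-2), 125 (Cobalt-1), 123 (Meridian-1), 122 (Alder-3), 122 (Meridian-2), 121 (Onyx-1)
Next rejected bid: €120 (not a price — pay-as-bid).
Allocation: Alder 3, Cobalt 1, Meridian 2, Onyx 1.

Alder 3, Cobalt 1, Meridian 2, Onyx 1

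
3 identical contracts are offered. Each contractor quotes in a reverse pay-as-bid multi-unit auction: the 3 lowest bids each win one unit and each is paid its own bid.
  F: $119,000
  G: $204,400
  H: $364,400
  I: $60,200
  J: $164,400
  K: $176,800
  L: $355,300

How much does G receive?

G is paid $0

Bids ranked low→high: 60,200 (I), 119,000 (F), 164,400 (J), 176,800 (K), 204,400 (G), …
Lowest 3: I, F, J.
G does not win → $0.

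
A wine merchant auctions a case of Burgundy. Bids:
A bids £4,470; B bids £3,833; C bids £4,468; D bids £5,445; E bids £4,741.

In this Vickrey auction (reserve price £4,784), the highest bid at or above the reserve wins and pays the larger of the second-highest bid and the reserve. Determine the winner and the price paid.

Vickrey auction (reserve price £4,784): the highest bid at or above the reserve wins and pays the larger of the second-highest bid and the reserve.
Bids in order: 5,445 (D) > 4,741 (E) > 4,470 (A) > 4,468 (C) > 3,833 (B)
Highest eligible bid: D at £5,445.
max(second-highest £4,741, reserve £4,784) = £4,784.

D pays £4,784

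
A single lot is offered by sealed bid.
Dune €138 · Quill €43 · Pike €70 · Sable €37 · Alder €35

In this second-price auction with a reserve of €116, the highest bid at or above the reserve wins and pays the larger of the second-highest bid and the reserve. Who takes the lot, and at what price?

Second-price auction with a reserve of €116: the highest bid at or above the reserve wins and pays the larger of the second-highest bid and the reserve.
Sorting bids: 138 (Dune) > 70 (Pike) > 43 (Quill) > 37 (Sable) > 35 (Alder)
Highest eligible bid: Dune at €138.
Second-highest bid €70 is below the reserve €116, so the reserve binds → payment €116.

Dune pays €116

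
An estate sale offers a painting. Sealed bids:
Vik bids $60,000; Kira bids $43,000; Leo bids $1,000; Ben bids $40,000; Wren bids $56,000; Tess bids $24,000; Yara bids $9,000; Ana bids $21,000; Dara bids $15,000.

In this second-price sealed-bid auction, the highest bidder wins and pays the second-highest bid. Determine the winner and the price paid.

Bids ranked: 60,000 (Vik) > 56,000 (Wren) > 43,000 (Kira) > 40,000 (Ben) > 24,000 (Tess) > 21,000 (Ana) > …
Vik wins with the highest bid; price is set by the runner-up at $56,000.

Vik pays $56,000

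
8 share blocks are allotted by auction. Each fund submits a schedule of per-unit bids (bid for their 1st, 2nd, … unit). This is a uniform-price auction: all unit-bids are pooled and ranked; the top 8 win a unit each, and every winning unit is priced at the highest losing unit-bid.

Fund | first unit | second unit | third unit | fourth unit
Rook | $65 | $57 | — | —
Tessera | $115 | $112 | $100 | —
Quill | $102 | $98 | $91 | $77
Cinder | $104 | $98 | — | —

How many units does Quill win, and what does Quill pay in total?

Pooled unit-bids ranked (top 8): 115 (Tessera-1), 112 (Tessera-2), 104 (Cinder-1), 102 (Quill-1), 100 (Tessera-3), 98 (Quill-2), 98 (Cinder-2), 91 (Quill-3)
Highest rejected unit-bid = $77.
Quill wins 3 unit(s) at $77 each.

Quill: 3 units, pays $231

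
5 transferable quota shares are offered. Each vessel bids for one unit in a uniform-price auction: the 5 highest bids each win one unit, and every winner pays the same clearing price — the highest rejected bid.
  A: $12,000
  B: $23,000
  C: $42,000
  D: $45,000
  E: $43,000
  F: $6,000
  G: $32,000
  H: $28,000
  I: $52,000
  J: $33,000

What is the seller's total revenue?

Bids ranked high→low: 52,000 (I), 45,000 (D), 43,000 (E), 42,000 (C), 33,000 (J), 32,000 (G), 28,000 (H), …
Top 5: I, D, E, C, J.
Highest unsuccessful bid: $32,000 → clearing price.
Total revenue = 5 × $32,000 = $160,000.

Total revenue: $160,000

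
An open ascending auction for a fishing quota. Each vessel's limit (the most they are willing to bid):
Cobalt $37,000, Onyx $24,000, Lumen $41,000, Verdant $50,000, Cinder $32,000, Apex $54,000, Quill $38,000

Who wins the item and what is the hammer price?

Apex wins at $50,000

Rule: the price rises until one bidder remains; the winner pays the price at which the last rival dropped out.
Limits ranked: 54,000 (Apex) > 50,000 (Verdant) > 41,000 (Lumen) > 38,000 (Quill) > 37,000 (Cobalt) > 32,000 (Cinder) > …
Verdant is the last rival to drop out, at $50,000; Apex remains and wins at that price.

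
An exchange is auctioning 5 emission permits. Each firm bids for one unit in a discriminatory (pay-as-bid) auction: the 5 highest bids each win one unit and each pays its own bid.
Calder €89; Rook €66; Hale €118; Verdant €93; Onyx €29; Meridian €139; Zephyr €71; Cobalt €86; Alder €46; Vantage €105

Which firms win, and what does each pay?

Meridian €139, Hale €118, Vantage €105, Verdant €93, Calder €89

Ordering the bids: 139 (Meridian), 118 (Hale), 105 (Vantage), 93 (Verdant), 89 (Calder), 86 (Cobalt), 71 (Zephyr), …
Winners (5 units): Meridian, Hale, Vantage, Verdant, Calder.
Each winner pays its own bid: Meridian €139, Hale €118, Vantage €105, Verdant €93, Calder €89.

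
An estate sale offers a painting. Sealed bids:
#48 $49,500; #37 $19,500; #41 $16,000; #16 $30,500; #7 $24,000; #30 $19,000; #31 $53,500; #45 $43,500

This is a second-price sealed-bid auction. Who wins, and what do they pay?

#31 pays $49,500

Bids in order: 53,500 (#31) > 49,500 (#48) > 43,500 (#45) > 30,500 (#16) > 24,000 (#7) > 19,500 (#37) > …
Second-price: #31 pays #48's bid of $49,500.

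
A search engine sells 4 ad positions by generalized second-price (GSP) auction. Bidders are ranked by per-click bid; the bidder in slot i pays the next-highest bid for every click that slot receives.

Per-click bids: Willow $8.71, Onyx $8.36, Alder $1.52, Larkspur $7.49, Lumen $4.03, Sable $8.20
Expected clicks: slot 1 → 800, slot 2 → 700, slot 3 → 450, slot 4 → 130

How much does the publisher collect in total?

Per-click bids in order: $8.71 (Willow) > $8.36 (Onyx) > $8.20 (Sable) > $7.49 (Larkspur) > $4.03 (Lumen) > …
Slot 1: Willow pays $8.36 × 800 = $6688.00
Slot 2: Onyx pays $8.20 × 700 = $5740.00
Slot 3: Sable pays $7.49 × 450 = $3370.50
Slot 4: Larkspur pays $4.03 × 130 = $523.90
Total = $16322.40

Total revenue: $16322.40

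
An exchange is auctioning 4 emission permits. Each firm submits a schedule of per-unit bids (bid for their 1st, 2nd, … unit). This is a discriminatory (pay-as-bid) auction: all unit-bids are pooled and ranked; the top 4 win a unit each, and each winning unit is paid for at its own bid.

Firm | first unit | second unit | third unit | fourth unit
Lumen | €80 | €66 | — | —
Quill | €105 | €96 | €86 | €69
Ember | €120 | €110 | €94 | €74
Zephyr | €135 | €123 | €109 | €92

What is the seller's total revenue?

Total revenue: €488

Pooled unit-bids ranked (top 4): 135 (Zephyr-1), 123 (Zephyr-2), 120 (Ember-1), 110 (Ember-2)
Next rejected bid: €109 (not a price — pay-as-bid).
Each winning unit pays its own bid.
Revenue = 135 + 123 + 120 + 110 = €488.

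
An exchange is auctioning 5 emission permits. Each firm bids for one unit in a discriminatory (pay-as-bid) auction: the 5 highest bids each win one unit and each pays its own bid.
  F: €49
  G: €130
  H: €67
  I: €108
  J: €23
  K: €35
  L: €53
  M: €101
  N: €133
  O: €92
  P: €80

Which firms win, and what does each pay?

Sorting: 133 (N), 130 (G), 108 (I), 101 (M), 92 (O), 80 (P), 67 (H), …
Winners (5 units): N, G, I, M, O.
Each winner pays its own bid: N €133, G €130, I €108, M €101, O €92.

N €133, G €130, I €108, M €101, O €92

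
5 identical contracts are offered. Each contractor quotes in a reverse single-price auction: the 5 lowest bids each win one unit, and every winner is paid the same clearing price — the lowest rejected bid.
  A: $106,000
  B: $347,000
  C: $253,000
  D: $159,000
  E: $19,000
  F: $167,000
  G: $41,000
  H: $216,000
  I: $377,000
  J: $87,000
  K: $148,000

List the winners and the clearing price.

E, G, J, A, K; each is paid $159,000

Bids ranked low→high: 19,000 (E), 41,000 (G), 87,000 (J), 106,000 (A), 148,000 (K), 159,000 (D), 167,000 (F), …
The 5 lowest are E, G, J, A, K.
Clearing price = lowest rejected bid = $159,000.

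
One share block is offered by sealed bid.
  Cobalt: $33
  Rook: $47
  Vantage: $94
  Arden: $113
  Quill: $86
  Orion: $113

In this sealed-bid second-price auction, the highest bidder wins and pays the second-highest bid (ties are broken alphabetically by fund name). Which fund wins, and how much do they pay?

Arden pays $113

Bids in order: 113 (Arden) > 113 (Orion) > 94 (Vantage) > 86 (Quill) > 47 (Rook) > 33 (Cobalt)
Arden and Orion tie at $113; tie-break gives it to Arden.
Arden is highest; pays the second-highest bid, $113.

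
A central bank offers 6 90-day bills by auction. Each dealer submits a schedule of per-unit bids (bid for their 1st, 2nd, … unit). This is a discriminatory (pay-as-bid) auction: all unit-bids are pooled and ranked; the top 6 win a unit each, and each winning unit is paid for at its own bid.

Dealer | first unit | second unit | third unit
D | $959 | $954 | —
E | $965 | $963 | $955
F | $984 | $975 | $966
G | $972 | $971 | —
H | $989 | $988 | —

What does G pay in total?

All unit-bids, highest first — top 6: 989 (H-1), 988 (H-2), 984 (F-1), 975 (F-2), 972 (G-1), 971 (G-2)
Next rejected bid: $966 (not a price — pay-as-bid).
G's winning unit-bids: 972 + 971 = $1,943.

G pays $1,943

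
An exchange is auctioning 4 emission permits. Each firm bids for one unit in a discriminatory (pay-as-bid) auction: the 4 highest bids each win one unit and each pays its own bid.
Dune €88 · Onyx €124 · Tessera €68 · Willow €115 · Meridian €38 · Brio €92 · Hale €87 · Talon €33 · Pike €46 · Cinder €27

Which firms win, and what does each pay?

Onyx €124, Willow €115, Brio €92, Dune €88

Ordering the bids: 124 (Onyx), 115 (Willow), 92 (Brio), 88 (Dune), 87 (Hale), 68 (Tessera), …
Winners (4 units): Onyx, Willow, Brio, Dune.
Each winner pays its own bid: Onyx €124, Willow €115, Brio €92, Dune €88.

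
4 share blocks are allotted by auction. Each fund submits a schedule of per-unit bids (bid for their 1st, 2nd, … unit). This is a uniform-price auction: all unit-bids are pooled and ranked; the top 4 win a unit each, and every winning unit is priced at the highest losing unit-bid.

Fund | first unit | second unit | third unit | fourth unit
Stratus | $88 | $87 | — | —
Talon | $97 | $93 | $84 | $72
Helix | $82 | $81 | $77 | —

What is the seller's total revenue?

Total revenue: $336

Merging the schedules and taking the best 4: 97 (Talon-1), 93 (Talon-2), 88 (Stratus-1), 87 (Stratus-2)
The (k+1)-th unit-bid is $84.
Allocation: Stratus 2, Talon 2. Every unit priced at $84.
Revenue = 4 × 84 = $336.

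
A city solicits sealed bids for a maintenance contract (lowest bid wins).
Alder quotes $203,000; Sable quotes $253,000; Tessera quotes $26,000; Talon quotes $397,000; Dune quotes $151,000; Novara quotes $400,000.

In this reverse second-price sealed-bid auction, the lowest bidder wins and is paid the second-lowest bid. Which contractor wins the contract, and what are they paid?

Tessera is paid $151,000

Bids in order: 26,000 (Tessera) < 151,000 (Dune) < 203,000 (Alder) < 253,000 (Sable) < 397,000 (Talon) < 400,000 (Novara)
Tessera is lowest; is paid the second-lowest bid, $151,000.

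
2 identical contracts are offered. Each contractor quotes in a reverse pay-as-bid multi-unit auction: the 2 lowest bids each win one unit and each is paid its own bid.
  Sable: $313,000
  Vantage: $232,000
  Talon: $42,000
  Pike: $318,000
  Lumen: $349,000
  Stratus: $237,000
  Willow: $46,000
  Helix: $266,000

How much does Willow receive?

Willow is paid $46,000

Bids ranked low→high: 42,000 (Talon), 46,000 (Willow), 232,000 (Vantage), 237,000 (Stratus), …
Lowest 2: Talon, Willow.
Willow wins → own bid $46,000.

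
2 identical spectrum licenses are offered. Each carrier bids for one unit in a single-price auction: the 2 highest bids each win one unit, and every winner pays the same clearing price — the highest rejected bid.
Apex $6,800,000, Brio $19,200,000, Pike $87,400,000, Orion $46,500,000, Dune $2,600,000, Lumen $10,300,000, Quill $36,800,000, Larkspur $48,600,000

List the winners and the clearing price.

Bids ranked high→low: 87,400,000 (Pike), 48,600,000 (Larkspur), 46,500,000 (Orion), 36,800,000 (Quill), …
Winners (2 units): Pike, Larkspur.
First losing bid is Orion's $46,500,000, which sets the uniform price.

Pike, Larkspur; each pays $46,500,000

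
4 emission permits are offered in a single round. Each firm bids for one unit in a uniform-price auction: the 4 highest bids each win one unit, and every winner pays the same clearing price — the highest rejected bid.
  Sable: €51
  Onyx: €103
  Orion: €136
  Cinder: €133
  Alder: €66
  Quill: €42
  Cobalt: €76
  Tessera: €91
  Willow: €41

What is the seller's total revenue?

Total revenue: €304

Bids ranked high→low: 136 (Orion), 133 (Cinder), 103 (Onyx), 91 (Tessera), 76 (Cobalt), 66 (Alder), …
Winners (4 units): Orion, Cinder, Onyx, Tessera.
First losing bid is Cobalt's €76, which sets the uniform price.
Total revenue = 4 × €76 = €304.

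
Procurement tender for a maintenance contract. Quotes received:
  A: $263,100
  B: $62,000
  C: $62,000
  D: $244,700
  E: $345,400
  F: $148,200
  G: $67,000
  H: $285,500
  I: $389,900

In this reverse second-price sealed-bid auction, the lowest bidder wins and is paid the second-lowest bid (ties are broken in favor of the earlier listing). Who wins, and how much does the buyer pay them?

B is paid $62,000

Rule: the lowest bidder wins and is paid the second-lowest bid.
Bids ranked: 62,000 (B) < 62,000 (C) < 67,000 (G) < 148,200 (F) < 244,700 (D) < 263,100 (A) < …
Tie at $62,000 → B wins by tie-break.
B wins with the lowest bid; price is set by the runner-up at $62,000.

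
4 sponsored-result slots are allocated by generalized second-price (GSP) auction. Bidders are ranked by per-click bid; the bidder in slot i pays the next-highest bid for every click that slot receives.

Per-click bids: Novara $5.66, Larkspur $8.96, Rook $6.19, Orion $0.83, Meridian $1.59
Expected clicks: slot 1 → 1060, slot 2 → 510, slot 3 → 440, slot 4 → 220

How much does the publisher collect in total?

Per-click bids in order: $8.96 (Larkspur) > $6.19 (Rook) > $5.66 (Novara) > $1.59 (Meridian) > $0.83 (Orion)
Slot 1: Larkspur pays $6.19 × 1060 = $6561.40
Slot 2: Rook pays $5.66 × 510 = $2886.60
Slot 3: Novara pays $1.59 × 440 = $699.60
Slot 4: Meridian pays $0.83 × 220 = $182.60
Total = $10330.20

Total revenue: $10330.20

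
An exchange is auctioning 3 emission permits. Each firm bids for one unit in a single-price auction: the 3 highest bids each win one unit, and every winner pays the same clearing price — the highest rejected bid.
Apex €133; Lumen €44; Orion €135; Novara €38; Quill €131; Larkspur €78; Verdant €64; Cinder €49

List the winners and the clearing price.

Ordering the bids: 135 (Orion), 133 (Apex), 131 (Quill), 78 (Larkspur), 64 (Verdant), …
Top 3: Orion, Apex, Quill.
Highest unsuccessful bid: €78 → clearing price.

Orion, Apex, Quill; each pays €78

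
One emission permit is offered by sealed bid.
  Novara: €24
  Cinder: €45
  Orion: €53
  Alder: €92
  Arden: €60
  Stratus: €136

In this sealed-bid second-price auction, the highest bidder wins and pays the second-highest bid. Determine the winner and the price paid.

Stratus pays €92

Bids in order: 136 (Stratus) > 92 (Alder) > 60 (Arden) > 53 (Orion) > 45 (Cinder) > 24 (Novara)
Stratus is highest; pays the second-highest bid, €92.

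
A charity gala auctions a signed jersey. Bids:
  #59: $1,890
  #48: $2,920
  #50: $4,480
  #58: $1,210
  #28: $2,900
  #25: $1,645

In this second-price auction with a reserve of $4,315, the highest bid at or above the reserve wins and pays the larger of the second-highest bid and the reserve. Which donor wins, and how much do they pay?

Second-price auction with a reserve of $4,315: the highest bid at or above the reserve wins and pays the larger of the second-highest bid and the reserve.
Bids in order: 4,480 (#50) > 2,920 (#48) > 2,900 (#28) > 1,890 (#59) > 1,645 (#25) > 1,210 (#58)
Highest eligible bid: #50 at $4,480.
max(second-highest $2,920, reserve $4,315) = $4,315.

#50 pays $4,315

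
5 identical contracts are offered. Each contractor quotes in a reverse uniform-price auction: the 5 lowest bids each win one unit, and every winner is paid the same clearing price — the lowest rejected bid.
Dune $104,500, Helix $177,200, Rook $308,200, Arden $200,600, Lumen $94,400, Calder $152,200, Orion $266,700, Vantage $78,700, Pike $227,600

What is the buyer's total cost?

Total cost: $1,003,000

Ordering the bids: 78,700 (Vantage), 94,400 (Lumen), 104,500 (Dune), 152,200 (Calder), 177,200 (Helix), 200,600 (Arden), 227,600 (Pike), …
Winners (5 units): Vantage, Lumen, Dune, Calder, Helix.
First losing bid is Arden's $200,600, which sets the uniform price.
Total cost = 5 × $200,600 = $1,003,000.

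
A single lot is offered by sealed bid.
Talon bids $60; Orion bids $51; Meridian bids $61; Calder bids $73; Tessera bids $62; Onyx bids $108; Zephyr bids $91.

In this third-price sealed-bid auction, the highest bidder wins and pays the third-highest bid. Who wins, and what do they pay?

Onyx pays $73

Bids ranked: 108 (Onyx) > 91 (Zephyr) > 73 (Calder) > 62 (Tessera) > 61 (Meridian) > 60 (Talon) > …
Onyx is highest; pays the third-highest bid, $73.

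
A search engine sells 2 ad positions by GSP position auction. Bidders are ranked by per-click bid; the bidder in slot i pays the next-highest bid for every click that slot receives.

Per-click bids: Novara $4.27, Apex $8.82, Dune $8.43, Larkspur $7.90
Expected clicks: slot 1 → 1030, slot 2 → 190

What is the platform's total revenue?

Total revenue: $10183.90

Per-click bids in order: $8.82 (Apex) > $8.43 (Dune) > $7.90 (Larkspur) > …
Slot 1: Apex pays $8.43 × 1030 = $8682.90
Slot 2: Dune pays $7.90 × 190 = $1501.00
Total = $10183.90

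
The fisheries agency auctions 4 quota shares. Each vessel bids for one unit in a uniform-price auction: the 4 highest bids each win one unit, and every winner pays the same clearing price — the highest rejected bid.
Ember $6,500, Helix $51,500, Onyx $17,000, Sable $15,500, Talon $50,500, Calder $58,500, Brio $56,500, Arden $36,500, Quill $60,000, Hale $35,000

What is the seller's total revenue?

Sorting: 60,000 (Quill), 58,500 (Calder), 56,500 (Brio), 51,500 (Helix), 50,500 (Talon), 36,500 (Arden), …
Top 4: Quill, Calder, Brio, Helix.
First losing bid is Talon's $50,500, which sets the uniform price.
Total revenue = 4 × $50,500 = $202,000.

Total revenue: $202,000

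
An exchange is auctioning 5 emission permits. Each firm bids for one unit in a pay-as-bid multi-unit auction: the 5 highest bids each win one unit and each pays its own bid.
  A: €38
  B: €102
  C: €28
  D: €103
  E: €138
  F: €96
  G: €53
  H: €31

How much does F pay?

Bids ranked high→low: 138 (E), 103 (D), 102 (B), 96 (F), 53 (G), 38 (A), 31 (H), …
The 5 highest are E, D, B, F, G.
F wins → own bid €96.

F pays €96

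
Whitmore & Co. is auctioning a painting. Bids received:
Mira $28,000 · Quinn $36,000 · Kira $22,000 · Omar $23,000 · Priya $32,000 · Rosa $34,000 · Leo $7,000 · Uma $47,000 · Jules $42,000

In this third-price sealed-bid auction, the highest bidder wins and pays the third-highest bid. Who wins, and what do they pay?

Bids ranked: 47,000 (Uma) > 42,000 (Jules) > 36,000 (Quinn) > 34,000 (Rosa) > 32,000 (Priya) > 28,000 (Mira) > …
Uma wins; payment is bid #3 in the ranking = $36,000.

Uma pays $36,000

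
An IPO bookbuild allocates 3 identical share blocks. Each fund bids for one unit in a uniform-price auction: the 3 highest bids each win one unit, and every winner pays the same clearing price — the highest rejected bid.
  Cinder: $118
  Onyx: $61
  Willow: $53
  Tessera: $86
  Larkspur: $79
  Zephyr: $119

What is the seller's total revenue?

Sorting: 119 (Zephyr), 118 (Cinder), 86 (Tessera), 79 (Larkspur), 61 (Onyx), …
Winners (3 units): Zephyr, Cinder, Tessera.
First losing bid is Larkspur's $79, which sets the uniform price.
Total revenue = 3 × $79 = $237.

Total revenue: $237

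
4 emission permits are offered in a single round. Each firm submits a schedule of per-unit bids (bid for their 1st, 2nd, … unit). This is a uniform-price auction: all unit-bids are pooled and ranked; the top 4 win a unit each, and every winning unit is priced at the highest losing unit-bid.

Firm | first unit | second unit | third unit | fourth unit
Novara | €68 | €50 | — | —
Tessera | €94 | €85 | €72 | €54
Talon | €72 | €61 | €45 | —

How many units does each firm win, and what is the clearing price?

Pooled unit-bids ranked (top 4): 94 (Tessera-1), 85 (Tessera-2), 72 (Tessera-3), 72 (Talon-1)
The (k+1)-th unit-bid is €68.
Allocation: Talon 1, Tessera 3.

Talon 1, Tessera 3; clearing price €68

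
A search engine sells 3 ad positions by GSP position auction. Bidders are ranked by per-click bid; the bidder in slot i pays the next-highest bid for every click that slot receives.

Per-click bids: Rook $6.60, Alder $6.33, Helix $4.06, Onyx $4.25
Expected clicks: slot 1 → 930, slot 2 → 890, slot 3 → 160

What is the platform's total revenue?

Sorting advertisers: $6.60 (Rook) > $6.33 (Alder) > $4.25 (Onyx) > $4.06 (Helix)
Slot 1: Rook pays $6.33 × 930 = $5886.90
Slot 2: Alder pays $4.25 × 890 = $3782.50
Slot 3: Onyx pays $4.06 × 160 = $649.60
Total = $10319.00

Total revenue: $10319.00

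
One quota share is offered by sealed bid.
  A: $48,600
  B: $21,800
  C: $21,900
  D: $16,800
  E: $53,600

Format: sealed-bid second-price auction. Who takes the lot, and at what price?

E pays $48,600

Rule: the highest bidder wins and pays the second-highest bid.
Bids ranked: 53,600 (E) > 48,600 (A) > 21,900 (C) > 21,800 (B) > 16,800 (D)
E wins with the highest bid; price is set by the runner-up at $48,600.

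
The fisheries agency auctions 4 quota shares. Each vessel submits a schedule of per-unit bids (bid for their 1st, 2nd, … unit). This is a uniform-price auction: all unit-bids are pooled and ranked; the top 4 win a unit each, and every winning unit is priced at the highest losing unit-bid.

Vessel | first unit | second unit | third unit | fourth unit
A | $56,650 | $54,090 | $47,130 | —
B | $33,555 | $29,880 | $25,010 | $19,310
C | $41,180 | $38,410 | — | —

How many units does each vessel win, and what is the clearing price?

A 3, C 1; clearing price $38,410

Merging the schedules and taking the best 4: 56,650 (A-1), 54,090 (A-2), 47,130 (A-3), 41,180 (C-1)
First bid not allocated: $38,410.
Allocation: A 3, C 1.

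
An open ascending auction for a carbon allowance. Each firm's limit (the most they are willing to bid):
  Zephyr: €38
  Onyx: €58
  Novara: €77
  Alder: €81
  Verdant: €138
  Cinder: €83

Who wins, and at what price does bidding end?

Verdant wins at €83

Sorting limits: 138 (Verdant) > 83 (Cinder) > 81 (Alder) > 77 (Novara) > 58 (Onyx) > 38 (Zephyr)
Cinder is the last rival to drop out, at €83; Verdant remains and wins at that price.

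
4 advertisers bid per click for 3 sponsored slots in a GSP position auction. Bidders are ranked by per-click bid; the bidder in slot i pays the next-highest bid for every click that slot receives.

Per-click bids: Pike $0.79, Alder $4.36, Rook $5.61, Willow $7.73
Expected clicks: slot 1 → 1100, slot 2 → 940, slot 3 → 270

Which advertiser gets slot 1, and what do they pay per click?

Willow; $5.61 per click

Per-click bids in order: $7.73 (Willow) > $5.61 (Rook) > $4.36 (Alder) > $0.79 (Pike)
Slot 1 goes to the first-ranked bidder, Willow, who pays the next bid down: $5.61/click.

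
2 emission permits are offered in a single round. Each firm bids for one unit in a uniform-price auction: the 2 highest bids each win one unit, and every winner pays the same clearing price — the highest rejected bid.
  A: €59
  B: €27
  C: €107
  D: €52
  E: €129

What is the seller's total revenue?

Total revenue: €118

Bids ranked high→low: 129 (E), 107 (C), 59 (A), 52 (D), …
Top 2: E, C.
Highest unsuccessful bid: €59 → clearing price.
Total revenue = 2 × €59 = €118.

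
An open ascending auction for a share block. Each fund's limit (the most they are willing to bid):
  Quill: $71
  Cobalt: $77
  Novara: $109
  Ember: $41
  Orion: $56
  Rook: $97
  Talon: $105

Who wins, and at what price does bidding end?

Sorting limits: 109 (Novara) > 105 (Talon) > 97 (Rook) > 77 (Cobalt) > 71 (Quill) > 56 (Orion) > …
Once the price passes $105, only Novara is left; the hammer falls at Talon's limit of $105.

Novara wins at $105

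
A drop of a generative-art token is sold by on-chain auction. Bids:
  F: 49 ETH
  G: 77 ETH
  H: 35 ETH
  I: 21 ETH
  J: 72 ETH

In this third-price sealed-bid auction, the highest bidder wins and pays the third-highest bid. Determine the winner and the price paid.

Rule: the highest bidder wins and pays the third-highest bid.
Bids ranked: 77 (G) > 72 (J) > 49 (F) > 35 (H) > 21 (I)
G is highest; pays the third-highest bid, 49 ETH.

G pays 49 ETH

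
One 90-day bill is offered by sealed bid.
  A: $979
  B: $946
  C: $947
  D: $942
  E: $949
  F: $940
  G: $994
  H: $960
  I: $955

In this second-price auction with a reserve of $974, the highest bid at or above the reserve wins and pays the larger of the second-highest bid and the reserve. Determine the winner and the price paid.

G pays $979

Rule: the highest bid at or above the reserve wins and pays the larger of the second-highest bid and the reserve.
Sorting bids: 994 (G) > 979 (A) > 960 (H) > 955 (I) > 949 (E) > 947 (C) > …
Highest eligible bid: G at $994.
Second-highest bid $979 exceeds the reserve $974 → payment $979.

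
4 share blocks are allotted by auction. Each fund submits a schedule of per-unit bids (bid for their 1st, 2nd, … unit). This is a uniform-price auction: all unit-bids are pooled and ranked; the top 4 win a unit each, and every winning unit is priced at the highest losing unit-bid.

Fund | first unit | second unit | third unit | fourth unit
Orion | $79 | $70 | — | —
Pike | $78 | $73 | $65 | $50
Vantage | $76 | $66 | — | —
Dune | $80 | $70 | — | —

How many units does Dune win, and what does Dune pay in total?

Pooled unit-bids ranked (top 4): 80 (Dune-1), 79 (Orion-1), 78 (Pike-1), 76 (Vantage-1)
Highest rejected unit-bid = $73.
Dune wins 1 unit(s) at $73 each.

Dune: 1 unit, pays $73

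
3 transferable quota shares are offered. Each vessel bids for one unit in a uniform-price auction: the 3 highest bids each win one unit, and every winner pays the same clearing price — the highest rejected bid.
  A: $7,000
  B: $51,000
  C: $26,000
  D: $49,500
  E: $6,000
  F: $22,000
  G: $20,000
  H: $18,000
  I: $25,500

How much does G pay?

G pays $0

Ordering the bids: 51,000 (B), 49,500 (D), 26,000 (C), 25,500 (I), 22,000 (F), …
Winners (3 units): B, D, C.
First losing bid is I's $25,500, which sets the uniform price.
G does not win → pays $0.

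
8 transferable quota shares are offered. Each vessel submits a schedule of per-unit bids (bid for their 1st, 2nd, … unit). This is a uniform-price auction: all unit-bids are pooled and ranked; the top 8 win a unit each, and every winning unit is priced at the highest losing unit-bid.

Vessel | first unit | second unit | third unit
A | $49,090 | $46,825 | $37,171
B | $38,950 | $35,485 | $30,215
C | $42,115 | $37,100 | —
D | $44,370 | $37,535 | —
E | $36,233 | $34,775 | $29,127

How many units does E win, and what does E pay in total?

All unit-bids, highest first — top 8: 49,090 (A-1), 46,825 (A-2), 44,370 (D-1), 42,115 (C-1), 38,950 (B-1), 37,535 (D-2), 37,171 (A-3), 37,100 (C-2)
Highest rejected unit-bid = $36,233.
E wins 0 unit(s) at $36,233 each.

E: 0 units, pays $0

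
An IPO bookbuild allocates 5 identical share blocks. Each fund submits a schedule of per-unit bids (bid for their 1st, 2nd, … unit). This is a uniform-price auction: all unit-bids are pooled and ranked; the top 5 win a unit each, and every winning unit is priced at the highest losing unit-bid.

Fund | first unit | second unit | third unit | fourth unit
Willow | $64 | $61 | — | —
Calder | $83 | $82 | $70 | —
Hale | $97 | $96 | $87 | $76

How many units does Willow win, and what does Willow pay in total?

Willow: 0 units, pays $0

All unit-bids, highest first — top 5: 97 (Hale-1), 96 (Hale-2), 87 (Hale-3), 83 (Calder-1), 82 (Calder-2)
First bid not allocated: $76.
Willow wins 0 unit(s) at $76 each.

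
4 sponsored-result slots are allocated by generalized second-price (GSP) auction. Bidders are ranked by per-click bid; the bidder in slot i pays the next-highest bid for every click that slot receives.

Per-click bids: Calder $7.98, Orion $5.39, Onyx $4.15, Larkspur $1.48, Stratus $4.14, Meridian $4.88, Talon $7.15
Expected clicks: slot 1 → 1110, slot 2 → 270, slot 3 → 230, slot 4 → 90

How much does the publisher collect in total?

Total revenue: $10887.70

Sorting advertisers: $7.98 (Calder) > $7.15 (Talon) > $5.39 (Orion) > $4.88 (Meridian) > $4.15 (Onyx) > …
Slot 1: Calder pays $7.15 × 1110 = $7936.50
Slot 2: Talon pays $5.39 × 270 = $1455.30
Slot 3: Orion pays $4.88 × 230 = $1122.40
Slot 4: Meridian pays $4.15 × 90 = $373.50
Total = $10887.70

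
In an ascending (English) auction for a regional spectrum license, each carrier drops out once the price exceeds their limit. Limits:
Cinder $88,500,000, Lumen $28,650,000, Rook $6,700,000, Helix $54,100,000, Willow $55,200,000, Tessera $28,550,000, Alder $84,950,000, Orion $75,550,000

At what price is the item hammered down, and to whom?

Cinder wins at $84,950,000

Open ascending-bid auction: the price rises until one bidder remains; the winner pays the price at which the last rival dropped out.
Sorting limits: 88,500,000 (Cinder) > 84,950,000 (Alder) > 75,550,000 (Orion) > 55,200,000 (Willow) > 54,100,000 (Helix) > 28,650,000 (Lumen) > …
Once the price passes $84,950,000, only Cinder is left; the hammer falls at Alder's limit of $84,950,000.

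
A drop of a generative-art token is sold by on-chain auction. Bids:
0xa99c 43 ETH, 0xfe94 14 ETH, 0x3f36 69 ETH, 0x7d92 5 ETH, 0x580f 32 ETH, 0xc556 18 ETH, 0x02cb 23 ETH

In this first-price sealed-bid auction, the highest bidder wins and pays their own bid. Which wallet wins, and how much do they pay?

0x3f36 pays 69 ETH

First-price sealed-bid auction: the highest bidder wins and pays their own bid.
Bids ranked: 69 (0x3f36) > 43 (0xa99c) > 32 (0x580f) > 23 (0x02cb) > 18 (0xc556) > 14 (0xfe94) > …
0x3f36 is highest → pays own bid, 69 ETH.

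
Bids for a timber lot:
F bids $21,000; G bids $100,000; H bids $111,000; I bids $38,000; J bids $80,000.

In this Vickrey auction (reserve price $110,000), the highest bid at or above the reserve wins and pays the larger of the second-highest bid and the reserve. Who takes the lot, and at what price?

H pays $110,000

Bids in order: 111,000 (H) > 100,000 (G) > 80,000 (J) > 38,000 (I) > 21,000 (F)
Highest eligible bid: H at $111,000.
max(second-highest $100,000, reserve $110,000) = $110,000.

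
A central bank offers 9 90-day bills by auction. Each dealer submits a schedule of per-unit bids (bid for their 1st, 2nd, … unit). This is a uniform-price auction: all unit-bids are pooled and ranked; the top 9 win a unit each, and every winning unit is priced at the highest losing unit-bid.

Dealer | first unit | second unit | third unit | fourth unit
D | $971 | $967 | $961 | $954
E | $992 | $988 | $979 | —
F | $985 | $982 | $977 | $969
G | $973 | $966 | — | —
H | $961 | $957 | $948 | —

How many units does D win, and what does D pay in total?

All unit-bids, highest first — top 9: 992 (E-1), 988 (E-2), 985 (F-1), 982 (F-2), 979 (E-3), 977 (F-3), 973 (G-1), 971 (D-1), 969 (F-4)
The (k+1)-th unit-bid is $967.
D wins 1 unit(s) at $967 each.

D: 1 unit, pays $967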